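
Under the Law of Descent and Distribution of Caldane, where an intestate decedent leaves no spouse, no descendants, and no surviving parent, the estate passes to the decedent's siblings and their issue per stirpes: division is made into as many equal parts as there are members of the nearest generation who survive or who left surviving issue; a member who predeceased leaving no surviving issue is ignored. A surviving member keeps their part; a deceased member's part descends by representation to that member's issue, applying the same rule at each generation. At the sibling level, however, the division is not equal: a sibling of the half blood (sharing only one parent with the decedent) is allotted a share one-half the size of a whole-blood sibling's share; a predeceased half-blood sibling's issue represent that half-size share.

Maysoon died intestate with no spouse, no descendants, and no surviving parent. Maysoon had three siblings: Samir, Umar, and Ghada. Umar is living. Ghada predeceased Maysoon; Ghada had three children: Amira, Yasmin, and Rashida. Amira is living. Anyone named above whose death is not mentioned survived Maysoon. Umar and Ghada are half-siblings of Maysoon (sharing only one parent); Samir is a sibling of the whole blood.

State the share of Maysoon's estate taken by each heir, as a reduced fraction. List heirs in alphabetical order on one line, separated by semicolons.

No spouse, descendants, or parent survives, so the estate passes to Maysoon's siblings per stirpes.
Half-blood siblings count for one-half the weight of whole-blood siblings at the initial division.
Dividing 1 in proportion to weights (total weight 2): Samir (weight 1) → 1/2; Umar (weight 1/2) → 1/4; Ghada (weight 1/2) → 1/4.
Samir is living and takes 1/2.
Umar is living and takes 1/4.
Ghada predeceased; the 1/4 allotted to Ghada's branch passes to Ghada's issue by representation.
The 1/4 is divided into 3 equal shares of 1/12 among Amira, Yasmin, Rashida.
Amira is living and takes 1/12.
Yasmin is living and takes 1/12.
Rashida is living and takes 1/12.

Amira 1/12; Rashida 1/12; Samir 1/2; Umar 1/4; Yasmin 1/12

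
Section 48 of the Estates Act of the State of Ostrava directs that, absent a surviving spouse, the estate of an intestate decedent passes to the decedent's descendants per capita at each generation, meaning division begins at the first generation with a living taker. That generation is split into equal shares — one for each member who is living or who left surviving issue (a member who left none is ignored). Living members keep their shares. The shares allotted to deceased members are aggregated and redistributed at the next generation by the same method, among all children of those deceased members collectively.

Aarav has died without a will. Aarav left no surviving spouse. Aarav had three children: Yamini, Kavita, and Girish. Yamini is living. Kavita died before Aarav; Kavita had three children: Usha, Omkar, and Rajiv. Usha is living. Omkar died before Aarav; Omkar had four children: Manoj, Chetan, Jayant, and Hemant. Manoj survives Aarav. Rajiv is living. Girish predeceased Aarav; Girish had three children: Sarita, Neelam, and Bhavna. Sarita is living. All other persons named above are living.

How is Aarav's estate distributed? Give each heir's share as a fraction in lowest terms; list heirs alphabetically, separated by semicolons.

There is no surviving spouse, so the entire estate passes to Aarav's descendants per capita at each generation.
At generation 1 (Yamini, Kavita, Girish) there are 3 shares of (1)/3 = 1/3 each.
Living: Yamini — each takes 1/3.
Deceased: Kavita and Girish. Their combined 2/3 is pooled and carried to generation 2.
At generation 2 (Usha, Omkar, Rajiv, Sarita, Neelam, Bhavna) there are 6 shares of (2/3)/6 = 1/9 each.
Living: Usha, Rajiv, Sarita, Neelam, and Bhavna — each takes 1/9.
Deceased: Omkar. That 1/9 share is carried to generation 3.
At generation 3 (Manoj, Chetan, Jayant, Hemant) there are 4 shares of (1/9)/4 = 1/36 each.
Living: Manoj, Chetan, Jayant, and Hemant — each takes 1/36.

Bhavna 1/9; Chetan 1/36; Hemant 1/36; Jayant 1/36; Manoj 1/36; Neelam 1/9; Rajiv 1/9; Sarita 1/9; Usha 1/9; Yamini 1/3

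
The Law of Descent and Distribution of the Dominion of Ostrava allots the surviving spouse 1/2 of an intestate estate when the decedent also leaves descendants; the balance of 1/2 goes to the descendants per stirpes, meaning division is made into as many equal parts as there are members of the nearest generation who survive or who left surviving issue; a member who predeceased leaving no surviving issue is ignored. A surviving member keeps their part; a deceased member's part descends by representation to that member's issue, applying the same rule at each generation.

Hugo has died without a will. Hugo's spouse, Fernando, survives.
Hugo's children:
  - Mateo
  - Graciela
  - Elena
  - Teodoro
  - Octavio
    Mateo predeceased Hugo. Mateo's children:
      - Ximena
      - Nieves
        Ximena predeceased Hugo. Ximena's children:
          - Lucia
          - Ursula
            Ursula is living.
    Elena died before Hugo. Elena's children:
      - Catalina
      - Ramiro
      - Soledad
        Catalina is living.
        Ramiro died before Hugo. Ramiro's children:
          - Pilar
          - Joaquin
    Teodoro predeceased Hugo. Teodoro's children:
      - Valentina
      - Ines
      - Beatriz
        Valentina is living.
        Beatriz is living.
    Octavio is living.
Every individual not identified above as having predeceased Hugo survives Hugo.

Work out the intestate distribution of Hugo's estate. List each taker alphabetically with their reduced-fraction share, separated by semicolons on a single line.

Beatriz 1/30; Catalina 1/30; Fernando 1/2; Graciela 1/10; Ines 1/30; Joaquin 1/60; Lucia 1/40; Nieves 1/20; Octavio 1/10; Pilar 1/60; Soledad 1/30; Ursula 1/40; Valentina 1/30

Fernando, as surviving spouse, takes 1/2.
The remaining 1/2 passes to Hugo's descendants per stirpes.
The 1/2 is divided into 5 equal shares of 1/10 among Mateo, Graciela, Elena, Teodoro, Octavio.
Mateo predeceased; the 1/10 allotted to Mateo's branch passes to Mateo's issue by representation.
The 1/10 is divided into 2 equal shares of 1/20 among Ximena, Nieves.
Ximena predeceased; the 1/20 allotted to Ximena's branch passes to Ximena's issue by representation.
The 1/20 is divided into 2 equal shares of 1/40 among Lucia, Ursula.
Lucia is living and takes 1/40.
Ursula is living and takes 1/40.
Nieves is living and takes 1/20.
Graciela is living and takes 1/10.
Elena predeceased; the 1/10 allotted to Elena's branch passes to Elena's issue by representation.
The 1/10 is divided into 3 equal shares of 1/30 among Catalina, Ramiro, Soledad.
Catalina is living and takes 1/30.
Ramiro predeceased; the 1/30 allotted to Ramiro's branch passes to Ramiro's issue by representation.
The 1/30 is divided into 2 equal shares of 1/60 among Pilar, Joaquin.
Pilar is living and takes 1/60.
Joaquin is living and takes 1/60.
Soledad is living and takes 1/30.
Teodoro predeceased; the 1/10 allotted to Teodoro's branch passes to Teodoro's issue by representation.
The 1/10 is divided into 3 equal shares of 1/30 among Valentina, Ines, Beatriz.
Valentina is living and takes 1/30.
Ines is living and takes 1/30.
Beatriz is living and takes 1/30.
Octavio is living and takes 1/10.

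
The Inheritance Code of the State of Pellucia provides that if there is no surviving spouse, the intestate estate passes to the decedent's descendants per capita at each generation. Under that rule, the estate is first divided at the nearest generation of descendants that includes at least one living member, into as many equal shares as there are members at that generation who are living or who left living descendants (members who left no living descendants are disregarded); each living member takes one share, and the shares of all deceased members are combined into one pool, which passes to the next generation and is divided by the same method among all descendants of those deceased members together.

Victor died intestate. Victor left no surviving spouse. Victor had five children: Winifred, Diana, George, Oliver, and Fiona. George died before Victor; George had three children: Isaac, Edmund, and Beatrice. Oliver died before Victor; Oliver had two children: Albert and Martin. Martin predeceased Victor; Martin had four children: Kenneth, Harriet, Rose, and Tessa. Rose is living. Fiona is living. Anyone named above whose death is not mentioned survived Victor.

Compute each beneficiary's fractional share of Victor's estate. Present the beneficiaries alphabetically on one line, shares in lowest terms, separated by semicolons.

There is no surviving spouse, so the entire estate passes to Victor's descendants per capita at each generation.
At generation 1 (Winifred, Diana, George, Oliver, Fiona) there are 5 shares of (1)/5 = 1/5 each.
Living: Winifred, Diana, and Fiona — each takes 1/5.
Deceased: George and Oliver. Their combined 2/5 is pooled and carried to generation 2.
At generation 2 (Isaac, Edmund, Beatrice, Albert, Martin) there are 5 shares of (2/5)/5 = 2/25 each.
Living: Isaac, Edmund, Beatrice, and Albert — each takes 2/25.
Deceased: Martin. That 2/25 share is carried to generation 3.
At generation 3 (Kenneth, Harriet, Rose, Tessa) there are 4 shares of (2/25)/4 = 1/50 each.
Living: Kenneth, Harriet, Rose, and Tessa — each takes 1/50.

Albert 2/25; Beatrice 2/25; Diana 1/5; Edmund 2/25; Fiona 1/5; Harriet 1/50; Isaac 2/25; Kenneth 1/50; Rose 1/50; Tessa 1/50; Winifred 1/5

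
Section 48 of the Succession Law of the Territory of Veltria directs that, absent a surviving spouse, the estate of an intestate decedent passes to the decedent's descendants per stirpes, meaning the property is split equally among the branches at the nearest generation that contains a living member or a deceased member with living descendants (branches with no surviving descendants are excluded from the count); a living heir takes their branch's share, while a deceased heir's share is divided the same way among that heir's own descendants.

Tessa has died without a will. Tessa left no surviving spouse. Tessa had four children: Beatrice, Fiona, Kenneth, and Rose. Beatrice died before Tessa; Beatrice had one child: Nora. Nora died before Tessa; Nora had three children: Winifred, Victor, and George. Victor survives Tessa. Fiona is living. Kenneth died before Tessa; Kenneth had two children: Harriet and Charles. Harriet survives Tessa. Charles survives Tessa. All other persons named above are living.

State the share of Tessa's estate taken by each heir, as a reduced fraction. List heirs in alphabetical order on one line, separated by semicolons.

There is no surviving spouse, so the entire estate passes to Tessa's descendants per stirpes.
The estate is divided into 4 equal shares of 1/4 among Beatrice, Fiona, Kenneth, Rose.
Beatrice predeceased; the 1/4 allotted to Beatrice's branch passes to Beatrice's issue by representation.
Nora's line is the sole branch at this level, so the full 1/4 passes to Nora's issue by representation.
The 1/4 is divided into 3 equal shares of 1/12 among Winifred, Victor, George.
Winifred is living and takes 1/12.
Victor is living and takes 1/12.
George is living and takes 1/12.
Fiona is living and takes 1/4.
Kenneth predeceased; the 1/4 allotted to Kenneth's branch passes to Kenneth's issue by representation.
The 1/4 is divided into 2 equal shares of 1/8 among Harriet, Charles.
Harriet is living and takes 1/8.
Charles is living and takes 1/8.
Rose is living and takes 1/4.

Charles 1/8; Fiona 1/4; George 1/12; Harriet 1/8; Rose 1/4; Victor 1/12; Winifred 1/12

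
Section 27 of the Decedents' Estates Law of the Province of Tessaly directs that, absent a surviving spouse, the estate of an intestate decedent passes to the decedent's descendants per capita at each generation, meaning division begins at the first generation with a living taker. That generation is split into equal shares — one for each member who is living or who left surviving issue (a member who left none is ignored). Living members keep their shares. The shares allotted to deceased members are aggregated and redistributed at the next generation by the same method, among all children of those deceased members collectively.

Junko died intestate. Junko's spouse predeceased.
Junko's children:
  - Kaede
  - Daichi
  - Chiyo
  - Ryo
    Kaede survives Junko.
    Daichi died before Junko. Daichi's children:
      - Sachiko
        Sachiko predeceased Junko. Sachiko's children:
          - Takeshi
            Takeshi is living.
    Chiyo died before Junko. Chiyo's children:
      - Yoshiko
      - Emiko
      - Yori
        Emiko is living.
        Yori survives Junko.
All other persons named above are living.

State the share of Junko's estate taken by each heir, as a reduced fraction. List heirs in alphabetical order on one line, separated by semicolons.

There is no surviving spouse, so the entire estate passes to Junko's descendants per capita at each generation.
At generation 1 (Kaede, Daichi, Chiyo, Ryo) there are 4 shares of (1)/4 = 1/4 each.
Living: Kaede and Ryo — each takes 1/4.
Deceased: Daichi and Chiyo. Their combined 1/2 is pooled and carried to generation 2.
At generation 2 (Sachiko, Yoshiko, Emiko, Yori) there are 4 shares of (1/2)/4 = 1/8 each.
Living: Yoshiko, Emiko, and Yori — each takes 1/8.
Deceased: Sachiko. That 1/8 share is carried to generation 3.
At generation 3 (Takeshi) there are 1 shares of (1/8)/1 = 1/8 each.
Living: Takeshi — each takes 1/8.

Emiko 1/8; Kaede 1/4; Ryo 1/4; Takeshi 1/8; Yori 1/8; Yoshiko 1/8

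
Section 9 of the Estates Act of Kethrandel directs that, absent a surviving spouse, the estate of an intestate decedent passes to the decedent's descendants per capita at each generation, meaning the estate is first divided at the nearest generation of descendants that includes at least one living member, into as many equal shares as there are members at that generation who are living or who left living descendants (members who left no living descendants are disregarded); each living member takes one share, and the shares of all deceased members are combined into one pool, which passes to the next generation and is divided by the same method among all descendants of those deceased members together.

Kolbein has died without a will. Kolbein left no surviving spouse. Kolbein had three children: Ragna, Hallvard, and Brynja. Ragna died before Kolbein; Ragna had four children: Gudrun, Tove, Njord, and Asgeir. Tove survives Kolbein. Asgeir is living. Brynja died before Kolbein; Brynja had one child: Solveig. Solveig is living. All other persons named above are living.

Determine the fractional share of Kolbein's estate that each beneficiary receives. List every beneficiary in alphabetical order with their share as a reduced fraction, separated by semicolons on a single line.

There is no surviving spouse, so the entire estate passes to Kolbein's descendants per capita at each generation.
At generation 1 (Ragna, Hallvard, Brynja) there are 3 shares of (1)/3 = 1/3 each.
Living: Hallvard — each takes 1/3.
Deceased: Ragna and Brynja. Their combined 2/3 is pooled and carried to generation 2.
At generation 2 (Gudrun, Tove, Njord, Asgeir, Solveig) there are 5 shares of (2/3)/5 = 2/15 each.
Living: Gudrun, Tove, Njord, Asgeir, and Solveig — each takes 2/15.

Asgeir 2/15; Gudrun 2/15; Hallvard 1/3; Njord 2/15; Solveig 2/15; Tove 2/15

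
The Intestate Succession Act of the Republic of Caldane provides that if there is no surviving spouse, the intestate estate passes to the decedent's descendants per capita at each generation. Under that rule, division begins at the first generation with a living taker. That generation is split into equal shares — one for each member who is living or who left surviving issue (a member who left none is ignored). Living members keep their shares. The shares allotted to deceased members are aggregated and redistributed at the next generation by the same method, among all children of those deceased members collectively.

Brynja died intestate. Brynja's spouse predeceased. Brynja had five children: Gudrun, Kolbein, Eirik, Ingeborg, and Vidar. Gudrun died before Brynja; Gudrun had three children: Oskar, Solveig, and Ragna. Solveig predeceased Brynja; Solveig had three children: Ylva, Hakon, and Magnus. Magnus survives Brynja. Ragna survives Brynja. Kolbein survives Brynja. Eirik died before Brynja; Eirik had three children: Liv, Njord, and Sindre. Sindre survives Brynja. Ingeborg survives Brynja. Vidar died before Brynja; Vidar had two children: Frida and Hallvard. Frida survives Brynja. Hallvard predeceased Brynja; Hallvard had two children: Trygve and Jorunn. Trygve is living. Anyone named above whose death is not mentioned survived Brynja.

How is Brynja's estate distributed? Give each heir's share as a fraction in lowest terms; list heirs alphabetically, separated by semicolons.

There is no surviving spouse, so the entire estate passes to Brynja's descendants per capita at each generation.
At generation 1 (Gudrun, Kolbein, Eirik, Ingeborg, Vidar) there are 5 shares of (1)/5 = 1/5 each.
Living: Kolbein and Ingeborg — each takes 1/5.
Deceased: Gudrun, Eirik, and Vidar. Their combined 3/5 is pooled and carried to generation 2.
At generation 2 (Oskar, Solveig, Ragna, Liv, Njord, Sindre, Frida, Hallvard) there are 8 shares of (3/5)/8 = 3/40 each.
Living: Oskar, Ragna, Liv, Njord, Sindre, and Frida — each takes 3/40.
Deceased: Solveig and Hallvard. Their combined 3/20 is pooled and carried to generation 3.
At generation 3 (Ylva, Hakon, Magnus, Trygve, Jorunn) there are 5 shares of (3/20)/5 = 3/100 each.
Living: Ylva, Hakon, Magnus, Trygve, and Jorunn — each takes 3/100.

Frida 3/40; Hakon 3/100; Ingeborg 1/5; Jorunn 3/100; Kolbein 1/5; Liv 3/40; Magnus 3/100; Njord 3/40; Oskar 3/40; Ragna 3/40; Sindre 3/40; Trygve 3/100; Ylva 3/100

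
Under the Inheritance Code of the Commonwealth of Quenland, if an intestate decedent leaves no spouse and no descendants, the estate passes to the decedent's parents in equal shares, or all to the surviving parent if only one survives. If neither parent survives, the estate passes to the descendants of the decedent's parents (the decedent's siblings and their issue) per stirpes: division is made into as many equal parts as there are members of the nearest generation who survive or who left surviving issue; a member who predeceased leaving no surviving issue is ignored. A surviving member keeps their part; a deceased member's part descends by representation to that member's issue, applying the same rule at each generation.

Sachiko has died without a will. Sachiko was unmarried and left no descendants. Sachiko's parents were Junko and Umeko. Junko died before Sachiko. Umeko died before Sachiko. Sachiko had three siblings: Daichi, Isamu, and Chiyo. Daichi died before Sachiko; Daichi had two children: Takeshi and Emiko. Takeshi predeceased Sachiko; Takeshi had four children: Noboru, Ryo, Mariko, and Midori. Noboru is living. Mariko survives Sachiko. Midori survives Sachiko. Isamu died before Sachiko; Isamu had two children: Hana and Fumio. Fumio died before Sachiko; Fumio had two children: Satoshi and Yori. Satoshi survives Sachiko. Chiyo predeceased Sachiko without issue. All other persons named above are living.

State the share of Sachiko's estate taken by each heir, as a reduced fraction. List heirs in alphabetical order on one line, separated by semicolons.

Emiko 1/4; Hana 1/4; Mariko 1/16; Midori 1/16; Noboru 1/16; Ryo 1/16; Satoshi 1/8; Yori 1/8

Neither parent survives and there are no descendants, so the estate passes to Sachiko's siblings and their issue per stirpes.
Chiyo left no surviving issue, so that branch lapses and is disregarded.
The estate is divided into 2 equal shares of 1/2 among Daichi, Isamu.
Daichi predeceased; the 1/2 allotted to Daichi's branch passes to Daichi's issue by representation.
The 1/2 is divided into 2 equal shares of 1/4 among Takeshi, Emiko.
Takeshi predeceased; the 1/4 allotted to Takeshi's branch passes to Takeshi's issue by representation.
The 1/4 is divided into 4 equal shares of 1/16 among Noboru, Ryo, Mariko, Midori.
Noboru is living and takes 1/16.
Ryo is living and takes 1/16.
Mariko is living and takes 1/16.
Midori is living and takes 1/16.
Emiko is living and takes 1/4.
Isamu predeceased; the 1/2 allotted to Isamu's branch passes to Isamu's issue by representation.
The 1/2 is divided into 2 equal shares of 1/4 among Hana, Fumio.
Hana is living and takes 1/4.
Fumio predeceased; the 1/4 allotted to Fumio's branch passes to Fumio's issue by representation.
The 1/4 is divided into 2 equal shares of 1/8 among Satoshi, Yori.
Satoshi is living and takes 1/8.
Yori is living and takes 1/8.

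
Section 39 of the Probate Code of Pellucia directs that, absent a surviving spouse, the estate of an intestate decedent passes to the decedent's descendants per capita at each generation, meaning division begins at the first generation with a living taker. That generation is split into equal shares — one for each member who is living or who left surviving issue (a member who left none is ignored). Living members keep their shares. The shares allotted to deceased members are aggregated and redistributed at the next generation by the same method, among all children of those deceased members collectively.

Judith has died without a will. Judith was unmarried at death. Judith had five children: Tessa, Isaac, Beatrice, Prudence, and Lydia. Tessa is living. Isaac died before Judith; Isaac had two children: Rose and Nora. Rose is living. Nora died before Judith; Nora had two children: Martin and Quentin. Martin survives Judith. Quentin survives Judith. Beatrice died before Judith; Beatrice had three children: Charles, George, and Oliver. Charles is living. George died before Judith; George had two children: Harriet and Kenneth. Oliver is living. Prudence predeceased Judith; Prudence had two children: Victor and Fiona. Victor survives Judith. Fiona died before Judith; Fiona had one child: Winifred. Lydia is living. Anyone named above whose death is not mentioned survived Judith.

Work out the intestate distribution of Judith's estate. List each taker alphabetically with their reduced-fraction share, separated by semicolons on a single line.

Charles 3/35; Harriet 9/175; Kenneth 9/175; Lydia 1/5; Martin 9/175; Oliver 3/35; Quentin 9/175; Rose 3/35; Tessa 1/5; Victor 3/35; Winifred 9/175

There is no surviving spouse, so the entire estate passes to Judith's descendants per capita at each generation.
At generation 1 (Tessa, Isaac, Beatrice, Prudence, Lydia) there are 5 shares of (1)/5 = 1/5 each.
Living: Tessa and Lydia — each takes 1/5.
Deceased: Isaac, Beatrice, and Prudence. Their combined 3/5 is pooled and carried to generation 2.
At generation 2 (Rose, Nora, Charles, George, Oliver, Victor, Fiona) there are 7 shares of (3/5)/7 = 3/35 each.
Living: Rose, Charles, Oliver, and Victor — each takes 3/35.
Deceased: Nora, George, and Fiona. Their combined 9/35 is pooled and carried to generation 3.
At generation 3 (Martin, Quentin, Harriet, Kenneth, Winifred) there are 5 shares of (9/35)/5 = 9/175 each.
Living: Martin, Quentin, Harriet, Kenneth, and Winifred — each takes 9/175.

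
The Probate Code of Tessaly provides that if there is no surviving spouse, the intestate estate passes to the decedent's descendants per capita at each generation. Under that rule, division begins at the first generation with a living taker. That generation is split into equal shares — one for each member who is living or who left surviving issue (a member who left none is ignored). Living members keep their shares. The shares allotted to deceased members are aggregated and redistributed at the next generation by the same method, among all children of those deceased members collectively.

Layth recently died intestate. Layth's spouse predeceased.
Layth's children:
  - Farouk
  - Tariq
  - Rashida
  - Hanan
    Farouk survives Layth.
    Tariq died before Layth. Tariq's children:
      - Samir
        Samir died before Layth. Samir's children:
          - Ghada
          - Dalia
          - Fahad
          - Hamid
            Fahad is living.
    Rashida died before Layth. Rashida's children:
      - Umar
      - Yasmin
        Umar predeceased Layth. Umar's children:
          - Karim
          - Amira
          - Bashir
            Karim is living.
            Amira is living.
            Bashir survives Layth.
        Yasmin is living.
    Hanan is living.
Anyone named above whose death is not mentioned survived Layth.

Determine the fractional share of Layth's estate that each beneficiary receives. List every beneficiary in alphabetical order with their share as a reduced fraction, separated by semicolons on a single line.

There is no surviving spouse, so the entire estate passes to Layth's descendants per capita at each generation.
At generation 1 (Farouk, Tariq, Rashida, Hanan) there are 4 shares of (1)/4 = 1/4 each.
Living: Farouk and Hanan — each takes 1/4.
Deceased: Tariq and Rashida. Their combined 1/2 is pooled and carried to generation 2.
At generation 2 (Samir, Umar, Yasmin) there are 3 shares of (1/2)/3 = 1/6 each.
Living: Yasmin — each takes 1/6.
Deceased: Samir and Umar. Their combined 1/3 is pooled and carried to generation 3.
At generation 3 (Ghada, Dalia, Fahad, Hamid, Karim, Amira, Bashir) there are 7 shares of (1/3)/7 = 1/21 each.
Living: Ghada, Dalia, Fahad, Hamid, Karim, Amira, and Bashir — each takes 1/21.

Amira 1/21; Bashir 1/21; Dalia 1/21; Fahad 1/21; Farouk 1/4; Ghada 1/21; Hamid 1/21; Hanan 1/4; Karim 1/21; Yasmin 1/6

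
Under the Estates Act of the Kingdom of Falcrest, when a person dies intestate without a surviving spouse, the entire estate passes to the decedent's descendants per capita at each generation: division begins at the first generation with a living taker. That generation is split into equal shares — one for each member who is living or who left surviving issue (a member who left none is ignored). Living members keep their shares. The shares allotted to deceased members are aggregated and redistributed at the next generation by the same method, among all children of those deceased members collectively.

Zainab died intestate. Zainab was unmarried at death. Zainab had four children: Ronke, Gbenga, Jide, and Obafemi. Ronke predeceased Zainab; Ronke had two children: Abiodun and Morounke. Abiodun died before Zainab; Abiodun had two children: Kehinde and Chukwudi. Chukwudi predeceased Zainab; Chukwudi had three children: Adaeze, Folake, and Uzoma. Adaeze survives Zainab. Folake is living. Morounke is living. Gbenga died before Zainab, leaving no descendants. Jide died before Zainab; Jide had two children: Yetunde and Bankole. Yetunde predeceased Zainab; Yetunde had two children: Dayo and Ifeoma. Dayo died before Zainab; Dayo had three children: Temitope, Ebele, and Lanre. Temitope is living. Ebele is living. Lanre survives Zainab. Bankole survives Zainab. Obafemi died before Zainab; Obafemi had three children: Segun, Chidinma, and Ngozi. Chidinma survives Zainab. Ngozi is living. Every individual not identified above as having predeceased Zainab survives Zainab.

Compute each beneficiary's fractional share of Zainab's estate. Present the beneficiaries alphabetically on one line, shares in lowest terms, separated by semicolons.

Adaeze 1/42; Bankole 1/7; Chidinma 1/7; Ebele 1/42; Folake 1/42; Ifeoma 1/14; Kehinde 1/14; Lanre 1/42; Morounke 1/7; Ngozi 1/7; Segun 1/7; Temitope 1/42; Uzoma 1/42

There is no surviving spouse, so the entire estate passes to Zainab's descendants per capita at each generation.
No one at generation 1 (Ronke, Jide, Obafemi) is living; moving to the next generation.
At generation 2 (Abiodun, Morounke, Yetunde, Bankole, Segun, Chidinma, Ngozi) there are 7 shares of (1)/7 = 1/7 each.
Living: Morounke, Bankole, Segun, Chidinma, and Ngozi — each takes 1/7.
Deceased: Abiodun and Yetunde. Their combined 2/7 is pooled and carried to generation 3.
At generation 3 (Kehinde, Chukwudi, Dayo, Ifeoma) there are 4 shares of (2/7)/4 = 1/14 each.
Living: Kehinde and Ifeoma — each takes 1/14.
Deceased: Chukwudi and Dayo. Their combined 1/7 is pooled and carried to generation 4.
At generation 4 (Adaeze, Folake, Uzoma, Temitope, Ebele, Lanre) there are 6 shares of (1/7)/6 = 1/42 each.
Living: Adaeze, Folake, Uzoma, Temitope, Ebele, and Lanre — each takes 1/42.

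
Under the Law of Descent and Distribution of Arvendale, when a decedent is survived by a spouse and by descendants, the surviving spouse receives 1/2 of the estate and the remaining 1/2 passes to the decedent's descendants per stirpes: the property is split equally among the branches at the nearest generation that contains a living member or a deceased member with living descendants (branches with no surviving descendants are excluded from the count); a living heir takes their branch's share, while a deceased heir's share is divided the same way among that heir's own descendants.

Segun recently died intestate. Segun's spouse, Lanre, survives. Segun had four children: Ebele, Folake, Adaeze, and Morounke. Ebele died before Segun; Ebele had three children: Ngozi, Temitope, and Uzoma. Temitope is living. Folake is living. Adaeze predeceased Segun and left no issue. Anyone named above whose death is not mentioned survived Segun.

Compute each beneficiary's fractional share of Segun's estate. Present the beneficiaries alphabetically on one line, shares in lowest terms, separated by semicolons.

Lanre, as surviving spouse, takes 1/2.
The remaining 1/2 passes to Segun's descendants per stirpes.
Adaeze left no surviving issue, so that branch lapses and is disregarded.
The 1/2 is divided into 3 equal shares of 1/6 among Ebele, Folake, Morounke.
Ebele predeceased; the 1/6 allotted to Ebele's branch passes to Ebele's issue by representation.
The 1/6 is divided into 3 equal shares of 1/18 among Ngozi, Temitope, Uzoma.
Ngozi is living and takes 1/18.
Temitope is living and takes 1/18.
Uzoma is living and takes 1/18.
Folake is living and takes 1/6.
Morounke is living and takes 1/6.

Folake 1/6; Lanre 1/2; Morounke 1/6; Ngozi 1/18; Temitope 1/18; Uzoma 1/18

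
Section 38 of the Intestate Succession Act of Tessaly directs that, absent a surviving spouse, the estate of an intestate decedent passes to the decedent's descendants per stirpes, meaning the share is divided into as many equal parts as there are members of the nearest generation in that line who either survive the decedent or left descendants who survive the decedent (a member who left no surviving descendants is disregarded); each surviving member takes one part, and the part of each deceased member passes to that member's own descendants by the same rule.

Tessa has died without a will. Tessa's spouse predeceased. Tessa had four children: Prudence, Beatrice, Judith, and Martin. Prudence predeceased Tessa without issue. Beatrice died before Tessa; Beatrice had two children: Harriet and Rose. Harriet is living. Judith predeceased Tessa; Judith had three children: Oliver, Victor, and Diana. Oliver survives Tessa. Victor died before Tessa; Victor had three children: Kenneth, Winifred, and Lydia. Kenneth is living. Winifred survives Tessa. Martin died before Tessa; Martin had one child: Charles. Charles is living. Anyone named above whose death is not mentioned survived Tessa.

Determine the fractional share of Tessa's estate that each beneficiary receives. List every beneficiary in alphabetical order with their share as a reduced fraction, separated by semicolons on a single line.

There is no surviving spouse, so the entire estate passes to Tessa's descendants per stirpes.
Prudence left no surviving issue, so that branch lapses and is disregarded.
The estate is divided into 3 equal shares of 1/3 among Beatrice, Judith, Martin.
Beatrice predeceased; the 1/3 allotted to Beatrice's branch passes to Beatrice's issue by representation.
The 1/3 is divided into 2 equal shares of 1/6 among Harriet, Rose.
Harriet is living and takes 1/6.
Rose is living and takes 1/6.
Judith predeceased; the 1/3 allotted to Judith's branch passes to Judith's issue by representation.
The 1/3 is divided into 3 equal shares of 1/9 among Oliver, Victor, Diana.
Oliver is living and takes 1/9.
Victor predeceased; the 1/9 allotted to Victor's branch passes to Victor's issue by representation.
The 1/9 is divided into 3 equal shares of 1/27 among Kenneth, Winifred, Lydia.
Kenneth is living and takes 1/27.
Winifred is living and takes 1/27.
Lydia is living and takes 1/27.
Diana is living and takes 1/9.
Martin predeceased; the 1/3 allotted to Martin's branch passes to Martin's issue by representation.
Charles is the sole taker at this level and receives the full 1/3.

Charles 1/3; Diana 1/9; Harriet 1/6; Kenneth 1/27; Lydia 1/27; Oliver 1/9; Rose 1/6; Winifred 1/27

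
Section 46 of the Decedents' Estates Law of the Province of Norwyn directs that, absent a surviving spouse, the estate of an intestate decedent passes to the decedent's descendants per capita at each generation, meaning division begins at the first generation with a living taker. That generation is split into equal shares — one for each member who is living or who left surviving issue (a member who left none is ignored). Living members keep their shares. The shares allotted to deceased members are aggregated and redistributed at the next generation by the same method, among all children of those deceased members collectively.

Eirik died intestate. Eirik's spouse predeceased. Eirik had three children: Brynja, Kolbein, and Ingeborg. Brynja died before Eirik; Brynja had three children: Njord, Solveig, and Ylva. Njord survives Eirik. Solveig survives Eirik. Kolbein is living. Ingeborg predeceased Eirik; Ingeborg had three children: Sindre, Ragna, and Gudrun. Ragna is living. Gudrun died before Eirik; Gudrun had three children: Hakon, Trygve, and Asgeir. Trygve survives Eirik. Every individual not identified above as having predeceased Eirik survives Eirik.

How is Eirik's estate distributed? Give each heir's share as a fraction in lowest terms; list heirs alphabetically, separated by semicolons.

Asgeir 1/27; Hakon 1/27; Kolbein 1/3; Njord 1/9; Ragna 1/9; Sindre 1/9; Solveig 1/9; Trygve 1/27; Ylva 1/9

There is no surviving spouse, so the entire estate passes to Eirik's descendants per capita at each generation.
At generation 1 (Brynja, Kolbein, Ingeborg) there are 3 shares of (1)/3 = 1/3 each.
Living: Kolbein — each takes 1/3.
Deceased: Brynja and Ingeborg. Their combined 2/3 is pooled and carried to generation 2.
At generation 2 (Njord, Solveig, Ylva, Sindre, Ragna, Gudrun) there are 6 shares of (2/3)/6 = 1/9 each.
Living: Njord, Solveig, Ylva, Sindre, and Ragna — each takes 1/9.
Deceased: Gudrun. That 1/9 share is carried to generation 3.
At generation 3 (Hakon, Trygve, Asgeir) there are 3 shares of (1/9)/3 = 1/27 each.
Living: Hakon, Trygve, and Asgeir — each takes 1/27.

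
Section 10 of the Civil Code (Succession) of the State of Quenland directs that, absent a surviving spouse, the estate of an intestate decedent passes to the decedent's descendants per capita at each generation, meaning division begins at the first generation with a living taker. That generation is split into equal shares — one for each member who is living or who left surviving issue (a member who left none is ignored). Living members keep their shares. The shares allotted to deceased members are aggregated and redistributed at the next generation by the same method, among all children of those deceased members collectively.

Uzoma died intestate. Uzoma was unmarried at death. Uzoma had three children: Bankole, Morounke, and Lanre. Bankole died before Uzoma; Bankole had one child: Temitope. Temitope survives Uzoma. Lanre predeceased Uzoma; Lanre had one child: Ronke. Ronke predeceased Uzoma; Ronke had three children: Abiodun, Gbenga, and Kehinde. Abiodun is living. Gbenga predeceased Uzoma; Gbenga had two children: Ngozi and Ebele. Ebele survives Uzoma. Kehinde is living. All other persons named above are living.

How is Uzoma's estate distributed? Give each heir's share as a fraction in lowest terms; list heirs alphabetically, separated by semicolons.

There is no surviving spouse, so the entire estate passes to Uzoma's descendants per capita at each generation.
At generation 1 (Bankole, Morounke, Lanre) there are 3 shares of (1)/3 = 1/3 each.
Living: Morounke — each takes 1/3.
Deceased: Bankole and Lanre. Their combined 2/3 is pooled and carried to generation 2.
At generation 2 (Temitope, Ronke) there are 2 shares of (2/3)/2 = 1/3 each.
Living: Temitope — each takes 1/3.
Deceased: Ronke. That 1/3 share is carried to generation 3.
At generation 3 (Abiodun, Gbenga, Kehinde) there are 3 shares of (1/3)/3 = 1/9 each.
Living: Abiodun and Kehinde — each takes 1/9.
Deceased: Gbenga. That 1/9 share is carried to generation 4.
At generation 4 (Ngozi, Ebele) there are 2 shares of (1/9)/2 = 1/18 each.
Living: Ngozi and Ebele — each takes 1/18.

Abiodun 1/9; Ebele 1/18; Kehinde 1/9; Morounke 1/3; Ngozi 1/18; Temitope 1/3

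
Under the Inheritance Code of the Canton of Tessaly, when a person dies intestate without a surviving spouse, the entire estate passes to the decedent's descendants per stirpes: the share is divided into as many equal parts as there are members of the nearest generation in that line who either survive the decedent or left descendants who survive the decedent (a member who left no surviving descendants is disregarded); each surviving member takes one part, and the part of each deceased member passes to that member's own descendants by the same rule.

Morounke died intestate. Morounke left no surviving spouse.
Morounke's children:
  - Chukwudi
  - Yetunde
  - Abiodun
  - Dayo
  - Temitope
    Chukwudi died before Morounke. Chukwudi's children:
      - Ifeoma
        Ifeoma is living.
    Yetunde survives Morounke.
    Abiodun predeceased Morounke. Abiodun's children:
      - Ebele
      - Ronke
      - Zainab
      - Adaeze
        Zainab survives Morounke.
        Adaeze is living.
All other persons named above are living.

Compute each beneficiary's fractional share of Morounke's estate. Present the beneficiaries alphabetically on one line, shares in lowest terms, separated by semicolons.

There is no surviving spouse, so the entire estate passes to Morounke's descendants per stirpes.
The estate is divided into 5 equal shares of 1/5 among Chukwudi, Yetunde, Abiodun, Dayo, Temitope.
Chukwudi predeceased; the 1/5 allotted to Chukwudi's branch passes to Chukwudi's issue by representation.
Ifeoma is the sole taker at this level and receives the full 1/5.
Yetunde is living and takes 1/5.
Abiodun predeceased; the 1/5 allotted to Abiodun's branch passes to Abiodun's issue by representation.
The 1/5 is divided into 4 equal shares of 1/20 among Ebele, Ronke, Zainab, Adaeze.
Ebele is living and takes 1/20.
Ronke is living and takes 1/20.
Zainab is living and takes 1/20.
Adaeze is living and takes 1/20.
Dayo is living and takes 1/5.
Temitope is living and takes 1/5.

Adaeze 1/20; Dayo 1/5; Ebele 1/20; Ifeoma 1/5; Ronke 1/20; Temitope 1/5; Yetunde 1/5; Zainab 1/20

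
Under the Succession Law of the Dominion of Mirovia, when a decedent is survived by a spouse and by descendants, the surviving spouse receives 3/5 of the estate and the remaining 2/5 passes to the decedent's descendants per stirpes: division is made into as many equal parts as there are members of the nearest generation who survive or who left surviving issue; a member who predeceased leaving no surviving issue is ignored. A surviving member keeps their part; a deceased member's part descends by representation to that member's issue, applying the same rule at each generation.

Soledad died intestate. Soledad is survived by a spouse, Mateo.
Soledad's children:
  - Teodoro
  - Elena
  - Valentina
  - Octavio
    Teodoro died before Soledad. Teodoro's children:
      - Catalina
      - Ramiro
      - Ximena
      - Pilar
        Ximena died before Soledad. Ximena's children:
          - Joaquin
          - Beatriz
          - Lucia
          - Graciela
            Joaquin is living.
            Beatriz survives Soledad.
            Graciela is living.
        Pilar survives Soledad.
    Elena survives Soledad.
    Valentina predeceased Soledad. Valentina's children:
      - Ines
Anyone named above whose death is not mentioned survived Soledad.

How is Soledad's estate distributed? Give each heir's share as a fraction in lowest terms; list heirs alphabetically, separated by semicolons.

Mateo, as surviving spouse, takes 3/5.
The remaining 2/5 passes to Soledad's descendants per stirpes.
The 2/5 is divided into 4 equal shares of 1/10 among Teodoro, Elena, Valentina, Octavio.
Teodoro predeceased; the 1/10 allotted to Teodoro's branch passes to Teodoro's issue by representation.
The 1/10 is divided into 4 equal shares of 1/40 among Catalina, Ramiro, Ximena, Pilar.
Catalina is living and takes 1/40.
Ramiro is living and takes 1/40.
Ximena predeceased; the 1/40 allotted to Ximena's branch passes to Ximena's issue by representation.
The 1/40 is divided into 4 equal shares of 1/160 among Joaquin, Beatriz, Lucia, Graciela.
Joaquin is living and takes 1/160.
Beatriz is living and takes 1/160.
Lucia is living and takes 1/160.
Graciela is living and takes 1/160.
Pilar is living and takes 1/40.
Elena is living and takes 1/10.
Valentina predeceased; the 1/10 allotted to Valentina's branch passes to Valentina's issue by representation.
Ines is the sole taker at this level and receives the full 1/10.
Octavio is living and takes 1/10.

Beatriz 1/160; Catalina 1/40; Elena 1/10; Graciela 1/160; Ines 1/10; Joaquin 1/160; Lucia 1/160; Mateo 3/5; Octavio 1/10; Pilar 1/40; Ramiro 1/40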